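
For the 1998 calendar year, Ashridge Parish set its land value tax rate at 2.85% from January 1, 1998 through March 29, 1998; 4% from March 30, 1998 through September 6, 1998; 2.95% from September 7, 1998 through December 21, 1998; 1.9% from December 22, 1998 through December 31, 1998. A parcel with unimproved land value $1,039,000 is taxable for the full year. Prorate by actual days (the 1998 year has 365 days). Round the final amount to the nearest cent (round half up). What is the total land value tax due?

January 1 – March 29, 1998: 88 days at 2.85% → $1,039,000 × 2.85% × 88/365 = $7,139.2110
March 30 – September 6, 1998: 161 days at 4% → $1,039,000 × 4% × 161/365 = $18,331.9452
September 7 – December 21, 1998: 106 days at 2.95% → $1,039,000 × 2.95% × 106/365 = $8,901.2411
December 22 – December 31, 1998: 10 days at 1.9% → $1,039,000 × 1.9% × 10/365 = $540.8493
Total = $34,913.2466

$34,913.25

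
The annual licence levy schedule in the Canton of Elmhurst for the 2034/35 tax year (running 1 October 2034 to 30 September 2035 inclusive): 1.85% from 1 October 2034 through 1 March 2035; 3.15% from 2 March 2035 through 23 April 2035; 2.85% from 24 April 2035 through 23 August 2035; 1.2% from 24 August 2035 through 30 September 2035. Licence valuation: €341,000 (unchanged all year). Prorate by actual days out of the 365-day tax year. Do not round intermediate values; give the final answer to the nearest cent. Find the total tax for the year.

1 October 2034 – 1 March 2035: 152 days at 1.85% → €341,000 × 1.85% × 152/365 = €2,627.1014
2 March – 23 April 2035: 53 days at 3.15% → €341,000 × 3.15% × 53/365 = €1,559.7247
24 April – 23 August 2035: 122 days at 2.85% → €341,000 × 2.85% × 122/365 = €3,248.3753
24 August – 30 September 2035: 38 days at 1.2% → €341,000 × 1.2% × 38/365 = €426.0164
Total = €7,861.2178

€7,861.22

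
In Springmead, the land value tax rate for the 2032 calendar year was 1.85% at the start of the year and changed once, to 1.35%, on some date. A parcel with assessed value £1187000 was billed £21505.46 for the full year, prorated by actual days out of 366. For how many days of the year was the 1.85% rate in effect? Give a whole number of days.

Let d = days at the first rate; then 366 − d days at the second rate.
£1187000 × [1.85%·d + 1.35%·(366−d)] / 366 = £21505.46
Solving gives d = 338, so the new rate took effect on 4 Dec 2032.

338 days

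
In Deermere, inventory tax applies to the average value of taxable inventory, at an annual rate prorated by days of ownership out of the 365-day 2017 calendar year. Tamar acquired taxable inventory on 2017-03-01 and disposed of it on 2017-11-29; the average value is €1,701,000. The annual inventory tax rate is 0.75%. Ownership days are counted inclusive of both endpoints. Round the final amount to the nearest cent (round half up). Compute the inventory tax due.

€9,576.86

Days held (2017-03-01 to 2017-11-29): 274 out of 365
Tax = €1,701,000 × 0.75% × 274/365 = €9,576.8630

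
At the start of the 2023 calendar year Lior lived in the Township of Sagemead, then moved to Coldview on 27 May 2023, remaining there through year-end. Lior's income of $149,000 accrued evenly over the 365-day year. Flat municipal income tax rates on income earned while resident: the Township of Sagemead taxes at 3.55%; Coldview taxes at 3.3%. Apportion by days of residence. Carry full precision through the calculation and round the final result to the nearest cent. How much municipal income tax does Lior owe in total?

$5,066.00

The Township of Sagemead, 1 January – 26 May 2023: 146 days → $149,000 × 3.55% × 146/365 = $2,115.8000
Coldview, 27 May – 31 December 2023: 219 days → $149,000 × 3.3% × 219/365 = $2,950.2000
Total = $5,066.0000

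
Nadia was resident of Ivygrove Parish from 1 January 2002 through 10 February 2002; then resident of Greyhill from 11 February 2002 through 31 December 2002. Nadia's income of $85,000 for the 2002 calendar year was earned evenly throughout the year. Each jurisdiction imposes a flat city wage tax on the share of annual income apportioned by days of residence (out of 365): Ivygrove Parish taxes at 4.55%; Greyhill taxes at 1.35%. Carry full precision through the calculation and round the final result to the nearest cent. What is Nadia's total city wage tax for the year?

Ivygrove Parish, 1 January – 10 February 2002: 41 days → $85,000 × 4.55% × 41/365 = $434.4315
Greyhill, 11 February – 31 December 2002: 324 days → $85,000 × 1.35% × 324/365 = $1,018.6027
Total = $1,453.0342

$1,453.03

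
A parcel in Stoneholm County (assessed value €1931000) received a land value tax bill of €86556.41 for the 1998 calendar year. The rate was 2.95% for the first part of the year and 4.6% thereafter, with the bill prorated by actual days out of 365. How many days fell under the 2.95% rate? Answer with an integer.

26 days

Let d = days at the first rate; then 365 − d days at the second rate.
€1931000 × [2.95%·d + 4.6%·(365−d)] / 365 = €86556.41
Solving gives d = 26, so the new rate took effect on 27 Jan 1998.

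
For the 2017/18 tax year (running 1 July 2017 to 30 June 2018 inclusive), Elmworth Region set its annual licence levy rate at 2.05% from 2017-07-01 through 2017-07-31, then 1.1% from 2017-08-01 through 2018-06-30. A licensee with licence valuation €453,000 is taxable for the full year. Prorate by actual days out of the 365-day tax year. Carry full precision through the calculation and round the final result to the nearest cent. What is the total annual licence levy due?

€5,348.50

2017-07-01 to 2017-07-31: 31 days at 2.05% → €453,000 × 2.05% × 31/365 = €788.7164
2017-08-01 to 2018-06-30: 334 days at 1.1% → €453,000 × 1.1% × 334/365 = €4,559.7863
Total = €5,348.5027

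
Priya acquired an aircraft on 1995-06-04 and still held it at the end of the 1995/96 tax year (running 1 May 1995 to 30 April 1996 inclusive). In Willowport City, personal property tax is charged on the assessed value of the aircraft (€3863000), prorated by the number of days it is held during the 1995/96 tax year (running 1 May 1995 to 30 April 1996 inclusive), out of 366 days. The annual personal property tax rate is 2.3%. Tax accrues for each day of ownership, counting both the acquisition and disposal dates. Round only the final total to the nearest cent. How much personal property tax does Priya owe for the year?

€80595.27

Days held (1995-06-04 to 1996-04-30): 332 out of 366
Tax = €3863000 × 2.3% × 332/366 = €80595.2678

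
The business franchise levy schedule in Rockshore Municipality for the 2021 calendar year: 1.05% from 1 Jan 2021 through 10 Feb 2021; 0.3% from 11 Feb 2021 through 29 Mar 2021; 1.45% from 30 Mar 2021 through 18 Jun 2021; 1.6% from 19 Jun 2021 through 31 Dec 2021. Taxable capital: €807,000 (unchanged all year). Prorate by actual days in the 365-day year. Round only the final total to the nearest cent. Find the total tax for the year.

€10,793.90

1 Jan – 10 Feb 2021: 41 days at 1.05% → €807,000 × 1.05% × 41/365 = €951.8178
11 Feb – 29 Mar 2021: 47 days at 0.3% → €807,000 × 0.3% × 47/365 = €311.7452
30 Mar – 18 Jun 2021: 81 days at 1.45% → €807,000 × 1.45% × 81/365 = €2,596.7712
19 Jun – 31 Dec 2021: 196 days at 1.6% → €807,000 × 1.6% × 196/365 = €6,933.5671
Total = €10,793.9014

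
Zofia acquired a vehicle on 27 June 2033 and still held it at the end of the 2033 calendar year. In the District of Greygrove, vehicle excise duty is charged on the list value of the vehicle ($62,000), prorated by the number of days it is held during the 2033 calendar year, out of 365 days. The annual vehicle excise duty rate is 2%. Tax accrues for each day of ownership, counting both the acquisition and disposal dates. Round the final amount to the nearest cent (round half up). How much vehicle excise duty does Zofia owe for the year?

Days held (27 June – 31 December 2033): 188 out of 365
Tax = $62,000 × 2% × 188/365 = $638.6849

$638.68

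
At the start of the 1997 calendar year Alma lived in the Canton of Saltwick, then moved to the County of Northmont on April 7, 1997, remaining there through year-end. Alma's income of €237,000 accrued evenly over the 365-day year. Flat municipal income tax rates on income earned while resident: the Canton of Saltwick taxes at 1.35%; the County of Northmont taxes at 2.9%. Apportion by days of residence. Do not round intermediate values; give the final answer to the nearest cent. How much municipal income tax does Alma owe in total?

€5,906.82

The Canton of Saltwick, January 1 – April 6, 1997: 96 days → €237,000 × 1.35% × 96/365 = €841.5123
The County of Northmont, April 7 – December 31, 1997: 269 days → €237,000 × 2.9% × 269/365 = €5,065.3068
Total = €5,906.8192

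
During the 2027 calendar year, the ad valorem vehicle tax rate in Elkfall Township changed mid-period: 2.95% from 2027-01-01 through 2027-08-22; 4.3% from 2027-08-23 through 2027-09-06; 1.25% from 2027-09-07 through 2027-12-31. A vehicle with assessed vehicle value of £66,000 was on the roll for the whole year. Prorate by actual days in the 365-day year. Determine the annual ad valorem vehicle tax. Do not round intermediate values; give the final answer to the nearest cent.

£1,627.04

2027-01-01 to 2027-08-22: 234 days at 2.95% → £66,000 × 2.95% × 234/365 = £1,248.2137
2027-08-23 to 2027-09-06: 15 days at 4.3% → £66,000 × 4.3% × 15/365 = £116.6301
2027-09-07 to 2027-12-31: 116 days at 1.25% → £66,000 × 1.25% × 116/365 = £262.1918
Total = £1,627.0356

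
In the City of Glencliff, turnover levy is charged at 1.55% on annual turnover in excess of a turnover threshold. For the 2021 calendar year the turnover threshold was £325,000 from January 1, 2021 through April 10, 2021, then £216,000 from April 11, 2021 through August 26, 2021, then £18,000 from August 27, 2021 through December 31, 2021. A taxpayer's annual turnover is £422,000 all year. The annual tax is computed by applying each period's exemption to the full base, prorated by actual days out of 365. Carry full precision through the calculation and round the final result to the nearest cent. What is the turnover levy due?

January 1 – April 10, 2021: 100 days, exemption £325,000 → (£422,000 − £325,000) × 1.55% × 100/365 = £411.9178
April 11 – August 26, 2021: 138 days, exemption £216,000 → (£422,000 − £216,000) × 1.55% × 138/365 = £1,207.2164
August 27 – December 31, 2021: 127 days, exemption £18,000 → (£422,000 − £18,000) × 1.55% × 127/365 = £2,178.8329
Total = £3,797.9671

£3,797.97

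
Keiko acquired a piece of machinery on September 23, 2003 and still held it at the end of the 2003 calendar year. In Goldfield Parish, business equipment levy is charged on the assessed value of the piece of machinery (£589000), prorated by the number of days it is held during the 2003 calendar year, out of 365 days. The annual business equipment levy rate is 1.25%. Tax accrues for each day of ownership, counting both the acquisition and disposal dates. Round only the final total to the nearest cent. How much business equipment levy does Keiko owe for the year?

£2017.12

Days held (September 23 – December 31, 2003): 100 out of 365
Tax = £589000 × 1.25% × 100/365 = £2017.1233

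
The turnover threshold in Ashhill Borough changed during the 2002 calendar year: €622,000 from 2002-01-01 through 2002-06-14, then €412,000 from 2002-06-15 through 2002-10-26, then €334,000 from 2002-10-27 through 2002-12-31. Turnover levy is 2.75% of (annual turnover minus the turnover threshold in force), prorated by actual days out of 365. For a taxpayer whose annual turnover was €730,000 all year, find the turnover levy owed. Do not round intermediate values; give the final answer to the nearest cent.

2002-01-01 to 2002-06-14: 165 days, exemption €622,000 → (€730,000 − €622,000) × 2.75% × 165/365 = €1,342.6027
2002-06-15 to 2002-10-26: 134 days, exemption €412,000 → (€730,000 − €412,000) × 2.75% × 134/365 = €3,210.4932
2002-10-27 to 2002-12-31: 66 days, exemption €334,000 → (€730,000 − €334,000) × 2.75% × 66/365 = €1,969.1507
Total = €6,522.2466

€6,522.25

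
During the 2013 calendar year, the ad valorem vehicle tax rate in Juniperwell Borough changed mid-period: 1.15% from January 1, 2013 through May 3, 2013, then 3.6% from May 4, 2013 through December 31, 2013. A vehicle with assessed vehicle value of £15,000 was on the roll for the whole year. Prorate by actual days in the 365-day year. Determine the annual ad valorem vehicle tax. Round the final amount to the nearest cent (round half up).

January 1 – May 3, 2013: 123 days at 1.15% → £15,000 × 1.15% × 123/365 = £58.1301
May 4 – December 31, 2013: 242 days at 3.6% → £15,000 × 3.6% × 242/365 = £358.0274
Total = £416.1575

£416.16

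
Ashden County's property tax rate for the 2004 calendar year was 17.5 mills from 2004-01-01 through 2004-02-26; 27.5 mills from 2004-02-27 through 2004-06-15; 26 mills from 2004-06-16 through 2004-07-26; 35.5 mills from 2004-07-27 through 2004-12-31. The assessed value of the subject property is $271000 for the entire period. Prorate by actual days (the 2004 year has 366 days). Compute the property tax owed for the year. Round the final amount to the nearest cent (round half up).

$7920.83

2004-01-01 to 2004-02-26: 57 days at 17.5 mills → $271000 × 1.75% × 57/366 = $738.5861
2004-02-27 to 2004-06-15: 110 days at 27.5 mills → $271000 × 2.75% × 110/366 = $2239.8224
2004-06-16 to 2004-07-26: 41 days at 26 mills → $271000 × 2.6% × 41/366 = $789.3060
2004-07-27 to 2004-12-31: 158 days at 35.5 mills → $271000 × 3.55% × 158/366 = $4153.1120
Total = $7920.8265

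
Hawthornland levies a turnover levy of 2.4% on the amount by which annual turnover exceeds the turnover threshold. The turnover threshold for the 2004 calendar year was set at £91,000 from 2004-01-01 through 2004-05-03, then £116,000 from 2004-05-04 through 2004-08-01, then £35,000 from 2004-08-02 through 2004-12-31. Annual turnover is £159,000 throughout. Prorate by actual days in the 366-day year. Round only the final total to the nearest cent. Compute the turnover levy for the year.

2004-01-01 to 2004-05-03: 124 days, exemption £91,000 → (£159,000 − £91,000) × 2.4% × 124/366 = £552.9180
2004-05-04 to 2004-08-01: 90 days, exemption £116,000 → (£159,000 − £116,000) × 2.4% × 90/366 = £253.7705
2004-08-02 to 2004-12-31: 152 days, exemption £35,000 → (£159,000 − £35,000) × 2.4% × 152/366 = £1,235.9344
Total = £2,042.6230

£2,042.62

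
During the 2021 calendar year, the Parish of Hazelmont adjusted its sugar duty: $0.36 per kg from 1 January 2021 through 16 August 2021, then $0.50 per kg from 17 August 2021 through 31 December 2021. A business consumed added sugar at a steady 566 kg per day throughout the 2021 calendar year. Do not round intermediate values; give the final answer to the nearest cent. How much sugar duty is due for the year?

$85,228.28

1 January – 16 August 2021: 228 days × 566 kg/day = 129,048 kg at $0.36/kg → $46,457.28
17 August – 31 December 2021: 137 days × 566 kg/day = 77,542 kg at $0.50/kg → $38,771.00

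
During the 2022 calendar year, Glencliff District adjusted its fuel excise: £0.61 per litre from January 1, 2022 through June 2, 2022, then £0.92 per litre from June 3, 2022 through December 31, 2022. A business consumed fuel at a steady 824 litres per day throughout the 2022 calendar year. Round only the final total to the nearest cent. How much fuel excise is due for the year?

£237,616.88

January 1 – June 2, 2022: 153 days × 824 litres/day = 126,072 litres at £0.61/litre → £76,903.92
June 3 – December 31, 2022: 212 days × 824 litres/day = 174,688 litres at £0.92/litre → £160,712.96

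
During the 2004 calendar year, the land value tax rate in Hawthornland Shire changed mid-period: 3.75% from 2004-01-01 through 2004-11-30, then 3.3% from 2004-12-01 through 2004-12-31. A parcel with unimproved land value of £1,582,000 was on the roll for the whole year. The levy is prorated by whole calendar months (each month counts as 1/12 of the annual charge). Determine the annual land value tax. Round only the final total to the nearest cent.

2004-01-01 to 2004-11-30: 11 months at 3.75% → £1,582,000 × 3.75% × 11/12 = £54,381.2500
2004-12-01 to 2004-12-31: 1 month at 3.3% → £1,582,000 × 3.3% × 1/12 = £4,350.5000
Total = £58,731.7500

£58,731.75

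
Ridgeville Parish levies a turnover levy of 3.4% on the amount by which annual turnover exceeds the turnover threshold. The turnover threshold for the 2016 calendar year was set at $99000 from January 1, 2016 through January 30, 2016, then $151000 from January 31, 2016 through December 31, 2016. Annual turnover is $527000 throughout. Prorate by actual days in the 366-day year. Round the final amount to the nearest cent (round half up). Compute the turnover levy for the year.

$12928.92

January 1 – January 30, 2016: 30 days, exemption $99000 → ($527000 − $99000) × 3.4% × 30/366 = $1192.7869
January 31 – December 31, 2016: 336 days, exemption $151000 → ($527000 − $151000) × 3.4% × 336/366 = $11736.1311
Total = $12928.9180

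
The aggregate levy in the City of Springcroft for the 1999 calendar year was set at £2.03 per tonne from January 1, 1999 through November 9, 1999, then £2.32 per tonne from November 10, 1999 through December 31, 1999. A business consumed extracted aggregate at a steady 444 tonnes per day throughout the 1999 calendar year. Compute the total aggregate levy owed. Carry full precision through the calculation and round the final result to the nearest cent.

January 1 – November 9, 1999: 313 days × 444 tonnes/day = 138,972 tonnes at £2.03/tonne → £282,113.16
November 10 – December 31, 1999: 52 days × 444 tonnes/day = 23,088 tonnes at £2.32/tonne → £53,564.16

£335,677.32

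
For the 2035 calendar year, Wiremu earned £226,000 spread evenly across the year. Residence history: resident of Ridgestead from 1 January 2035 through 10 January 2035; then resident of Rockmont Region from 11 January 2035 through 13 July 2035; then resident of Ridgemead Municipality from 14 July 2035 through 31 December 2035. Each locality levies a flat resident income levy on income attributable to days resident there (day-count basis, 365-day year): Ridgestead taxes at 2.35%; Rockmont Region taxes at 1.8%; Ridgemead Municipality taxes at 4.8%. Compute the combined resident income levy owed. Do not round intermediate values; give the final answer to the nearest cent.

£7,278.44

Ridgestead, 1 January – 10 January 2035: 10 days → £226,000 × 2.35% × 10/365 = £145.5068
Rockmont Region, 11 January – 13 July 2035: 184 days → £226,000 × 1.8% × 184/365 = £2,050.7178
Ridgemead Municipality, 14 July – 31 December 2035: 171 days → £226,000 × 4.8% × 171/365 = £5,082.2137
Total = £7,278.4384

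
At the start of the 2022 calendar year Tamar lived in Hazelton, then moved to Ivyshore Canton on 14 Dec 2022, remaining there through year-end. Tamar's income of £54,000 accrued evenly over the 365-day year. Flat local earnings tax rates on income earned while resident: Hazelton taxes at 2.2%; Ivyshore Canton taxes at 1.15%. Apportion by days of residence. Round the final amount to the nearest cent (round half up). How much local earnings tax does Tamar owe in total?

Hazelton, 1 Jan – 13 Dec 2022: 347 days → £54,000 × 2.2% × 347/365 = £1,129.4137
Ivyshore Canton, 14 Dec – 31 Dec 2022: 18 days → £54,000 × 1.15% × 18/365 = £30.6247
Total = £1,160.0384

£1,160.04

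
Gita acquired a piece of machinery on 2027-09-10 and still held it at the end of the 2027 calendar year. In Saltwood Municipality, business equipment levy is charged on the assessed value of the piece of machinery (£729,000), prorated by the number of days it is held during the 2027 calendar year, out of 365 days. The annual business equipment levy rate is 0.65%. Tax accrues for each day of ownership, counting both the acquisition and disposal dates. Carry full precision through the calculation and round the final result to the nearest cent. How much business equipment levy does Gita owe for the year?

Days held (2027-09-10 to 2027-12-31): 113 out of 365
Tax = £729,000 × 0.65% × 113/365 = £1,466.9877

£1,466.99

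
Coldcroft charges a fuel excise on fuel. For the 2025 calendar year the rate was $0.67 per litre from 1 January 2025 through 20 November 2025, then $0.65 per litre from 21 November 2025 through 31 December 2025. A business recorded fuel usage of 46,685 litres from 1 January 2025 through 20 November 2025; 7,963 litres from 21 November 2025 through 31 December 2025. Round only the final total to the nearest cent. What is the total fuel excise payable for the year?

1 January – 20 November 2025: 46,685 litres at $0.67/litre → $31278.95
21 November – 31 December 2025: 7,963 litres at $0.65/litre → $5175.95

$36454.90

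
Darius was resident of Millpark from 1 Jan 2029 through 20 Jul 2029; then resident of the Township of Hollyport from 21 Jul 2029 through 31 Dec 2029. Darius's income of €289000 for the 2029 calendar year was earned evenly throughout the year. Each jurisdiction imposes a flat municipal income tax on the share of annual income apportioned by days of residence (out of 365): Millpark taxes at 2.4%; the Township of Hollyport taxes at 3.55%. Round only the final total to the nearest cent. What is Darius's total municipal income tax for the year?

€8429.30

Millpark, 1 Jan – 20 Jul 2029: 201 days → €289000 × 2.4% × 201/365 = €3819.5507
The Township of Hollyport, 21 Jul – 31 Dec 2029: 164 days → €289000 × 3.55% × 164/365 = €4609.7479
Total = €8429.2986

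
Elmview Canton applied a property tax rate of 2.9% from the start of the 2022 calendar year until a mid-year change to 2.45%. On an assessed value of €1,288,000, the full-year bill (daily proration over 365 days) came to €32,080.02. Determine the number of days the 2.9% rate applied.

33 days

Let d = days at the first rate; then 365 − d days at the second rate.
€1,288,000 × [2.9%·d + 2.45%·(365−d)] / 365 = €32,080.02
Solving gives d = 33, so the new rate took effect on 3 February 2022.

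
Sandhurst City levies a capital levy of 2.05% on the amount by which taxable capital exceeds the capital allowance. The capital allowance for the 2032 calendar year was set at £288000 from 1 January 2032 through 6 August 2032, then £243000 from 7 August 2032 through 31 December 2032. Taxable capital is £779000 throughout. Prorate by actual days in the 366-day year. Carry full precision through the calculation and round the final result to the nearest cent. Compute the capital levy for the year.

£10436.01

1 January – 6 August 2032: 219 days, exemption £288000 → (£779000 − £288000) × 2.05% × 219/366 = £6022.7992
7 August – 31 December 2032: 147 days, exemption £243000 → (£779000 − £243000) × 2.05% × 147/366 = £4413.2131
Total = £10436.0123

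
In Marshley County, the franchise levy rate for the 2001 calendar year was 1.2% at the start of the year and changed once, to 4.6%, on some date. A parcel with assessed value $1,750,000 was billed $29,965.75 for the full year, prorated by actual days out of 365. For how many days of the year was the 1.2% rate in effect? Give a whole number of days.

310 days

Let d = days at the first rate; then 365 − d days at the second rate.
$1,750,000 × [1.2%·d + 4.6%·(365−d)] / 365 = $29,965.75
Solving gives d = 310, so the new rate took effect on 7 Nov 2001.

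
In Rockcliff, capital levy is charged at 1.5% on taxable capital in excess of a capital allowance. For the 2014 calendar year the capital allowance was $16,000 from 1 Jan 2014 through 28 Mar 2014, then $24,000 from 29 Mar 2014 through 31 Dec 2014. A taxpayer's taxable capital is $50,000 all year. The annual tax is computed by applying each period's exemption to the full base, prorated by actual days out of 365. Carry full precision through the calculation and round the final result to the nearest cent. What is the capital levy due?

1 Jan – 28 Mar 2014: 87 days, exemption $16,000 → ($50,000 − $16,000) × 1.5% × 87/365 = $121.5616
29 Mar – 31 Dec 2014: 278 days, exemption $24,000 → ($50,000 − $24,000) × 1.5% × 278/365 = $297.0411
Total = $418.6027

$418.60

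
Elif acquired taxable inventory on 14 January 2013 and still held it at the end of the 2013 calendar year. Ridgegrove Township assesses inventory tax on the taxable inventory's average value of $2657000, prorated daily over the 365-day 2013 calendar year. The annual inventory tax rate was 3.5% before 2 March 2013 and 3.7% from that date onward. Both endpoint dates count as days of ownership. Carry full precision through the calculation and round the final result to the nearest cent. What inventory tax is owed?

$94123.32

14 January – 1 March 2013: 47 days at 3.5% → $2657000 × 3.5% × 47/365 = $11974.6986
2 March – 31 December 2013: 305 days at 3.7% → $2657000 × 3.7% × 305/365 = $82148.6164
Total = $94123.3151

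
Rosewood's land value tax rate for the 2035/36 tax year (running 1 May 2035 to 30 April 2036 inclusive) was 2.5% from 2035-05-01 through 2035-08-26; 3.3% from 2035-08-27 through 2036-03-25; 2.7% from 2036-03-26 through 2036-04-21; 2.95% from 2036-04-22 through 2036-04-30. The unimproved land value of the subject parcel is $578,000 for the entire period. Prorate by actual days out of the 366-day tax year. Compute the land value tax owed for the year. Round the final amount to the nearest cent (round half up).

$17,277.62

2035-05-01 to 2035-08-26: 118 days at 2.5% → $578,000 × 2.5% × 118/366 = $4,658.7432
2035-08-27 to 2036-03-25: 212 days at 3.3% → $578,000 × 3.3% × 212/366 = $11,048.3279
2036-03-26 to 2036-04-21: 27 days at 2.7% → $578,000 × 2.7% × 27/366 = $1,151.2623
2036-04-22 to 2036-04-30: 9 days at 2.95% → $578,000 × 2.95% × 9/366 = $419.2869
Total = $17,277.6202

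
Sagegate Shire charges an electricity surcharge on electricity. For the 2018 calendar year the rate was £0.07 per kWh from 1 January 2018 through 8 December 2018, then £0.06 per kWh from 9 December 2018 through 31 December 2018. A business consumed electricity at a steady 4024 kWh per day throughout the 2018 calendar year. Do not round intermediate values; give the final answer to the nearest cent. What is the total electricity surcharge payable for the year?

£101,887.68

1 January – 8 December 2018: 342 days × 4024 kWh/day = 1,376,208 kWh at £0.07/kWh → £96,334.56
9 December – 31 December 2018: 23 days × 4024 kWh/day = 92,552 kWh at £0.06/kWh → £5,553.12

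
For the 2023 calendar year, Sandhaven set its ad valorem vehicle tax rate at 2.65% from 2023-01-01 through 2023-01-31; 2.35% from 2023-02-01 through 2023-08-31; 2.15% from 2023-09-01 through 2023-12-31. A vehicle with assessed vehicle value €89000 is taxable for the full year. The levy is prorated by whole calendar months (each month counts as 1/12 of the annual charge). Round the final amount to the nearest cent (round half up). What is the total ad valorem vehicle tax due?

€2054.42

2023-01-01 to 2023-01-31: 1 month at 2.65% → €89000 × 2.65% × 1/12 = €196.5417
2023-02-01 to 2023-08-31: 7 months at 2.35% → €89000 × 2.35% × 7/12 = €1220.0417
2023-09-01 to 2023-12-31: 4 months at 2.15% → €89000 × 2.15% × 4/12 = €637.8333
Total = €2054.4167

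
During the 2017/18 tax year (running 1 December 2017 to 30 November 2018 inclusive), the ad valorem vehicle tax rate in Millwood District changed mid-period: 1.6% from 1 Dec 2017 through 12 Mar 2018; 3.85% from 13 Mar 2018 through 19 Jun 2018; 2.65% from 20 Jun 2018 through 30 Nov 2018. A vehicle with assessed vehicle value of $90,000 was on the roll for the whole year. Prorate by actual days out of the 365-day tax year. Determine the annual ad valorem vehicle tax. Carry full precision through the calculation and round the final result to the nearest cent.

1 Dec 2017 – 12 Mar 2018: 102 days at 1.6% → $90,000 × 1.6% × 102/365 = $402.4110
13 Mar – 19 Jun 2018: 99 days at 3.85% → $90,000 × 3.85% × 99/365 = $939.8219
20 Jun – 30 Nov 2018: 164 days at 2.65% → $90,000 × 2.65% × 164/365 = $1,071.6164
Total = $2,413.8493

$2,413.85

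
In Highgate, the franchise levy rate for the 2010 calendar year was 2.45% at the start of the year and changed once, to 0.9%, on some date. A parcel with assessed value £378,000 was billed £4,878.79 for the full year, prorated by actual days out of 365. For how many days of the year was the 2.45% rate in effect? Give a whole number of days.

Let d = days at the first rate; then 365 − d days at the second rate.
£378,000 × [2.45%·d + 0.9%·(365−d)] / 365 = £4,878.79
Solving gives d = 92, so the new rate took effect on 3 April 2010.

92 days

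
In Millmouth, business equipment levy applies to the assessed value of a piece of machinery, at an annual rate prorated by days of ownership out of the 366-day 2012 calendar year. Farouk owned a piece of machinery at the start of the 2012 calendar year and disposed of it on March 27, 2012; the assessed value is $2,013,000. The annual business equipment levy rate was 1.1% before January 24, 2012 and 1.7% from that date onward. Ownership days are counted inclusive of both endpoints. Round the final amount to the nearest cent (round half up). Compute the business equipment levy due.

January 1 – January 23, 2012: 23 days at 1.1% → $2,013,000 × 1.1% × 23/366 = $1,391.5000
January 24 – March 27, 2012: 64 days at 1.7% → $2,013,000 × 1.7% × 64/366 = $5,984.0000
Total = $7,375.5000

$7,375.50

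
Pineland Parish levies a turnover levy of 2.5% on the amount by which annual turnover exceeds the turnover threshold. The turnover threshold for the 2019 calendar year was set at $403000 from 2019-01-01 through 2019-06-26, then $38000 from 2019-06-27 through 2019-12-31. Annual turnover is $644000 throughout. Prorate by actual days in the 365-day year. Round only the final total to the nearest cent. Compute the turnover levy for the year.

2019-01-01 to 2019-06-26: 177 days, exemption $403000 → ($644000 − $403000) × 2.5% × 177/365 = $2921.7123
2019-06-27 to 2019-12-31: 188 days, exemption $38000 → ($644000 − $38000) × 2.5% × 188/365 = $7803.2877
Total = $10725.0000

$10725.00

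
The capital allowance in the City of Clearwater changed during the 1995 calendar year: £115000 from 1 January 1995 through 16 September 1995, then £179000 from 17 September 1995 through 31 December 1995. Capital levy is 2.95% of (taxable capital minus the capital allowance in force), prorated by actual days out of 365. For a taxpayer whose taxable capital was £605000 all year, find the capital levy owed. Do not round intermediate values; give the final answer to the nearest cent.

1 January – 16 September 1995: 259 days, exemption £115000 → (£605000 − £115000) × 2.95% × 259/365 = £10257.1096
17 September – 31 December 1995: 106 days, exemption £179000 → (£605000 − £179000) × 2.95% × 106/365 = £3649.5945
Total = £13906.7041

£13906.70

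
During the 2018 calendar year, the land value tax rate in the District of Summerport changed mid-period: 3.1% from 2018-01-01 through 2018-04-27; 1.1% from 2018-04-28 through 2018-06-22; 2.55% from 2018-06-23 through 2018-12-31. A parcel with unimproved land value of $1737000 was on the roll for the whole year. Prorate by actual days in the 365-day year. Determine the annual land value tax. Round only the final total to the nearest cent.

2018-01-01 to 2018-04-27: 117 days at 3.1% → $1737000 × 3.1% × 117/365 = $17260.5452
2018-04-28 to 2018-06-22: 56 days at 1.1% → $1737000 × 1.1% × 56/365 = $2931.4849
2018-06-23 to 2018-12-31: 192 days at 2.55% → $1737000 × 2.55% × 192/365 = $23299.5945
Total = $43491.6247

$43491.62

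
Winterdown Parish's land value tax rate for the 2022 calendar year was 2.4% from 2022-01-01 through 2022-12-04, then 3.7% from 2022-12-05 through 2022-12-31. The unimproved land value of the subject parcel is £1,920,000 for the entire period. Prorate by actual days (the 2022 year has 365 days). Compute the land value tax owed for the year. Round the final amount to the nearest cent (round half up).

2022-01-01 to 2022-12-04: 338 days at 2.4% → £1,920,000 × 2.4% × 338/365 = £42,671.3425
2022-12-05 to 2022-12-31: 27 days at 3.7% → £1,920,000 × 3.7% × 27/365 = £5,255.0137
Total = £47,926.3562

£47,926.36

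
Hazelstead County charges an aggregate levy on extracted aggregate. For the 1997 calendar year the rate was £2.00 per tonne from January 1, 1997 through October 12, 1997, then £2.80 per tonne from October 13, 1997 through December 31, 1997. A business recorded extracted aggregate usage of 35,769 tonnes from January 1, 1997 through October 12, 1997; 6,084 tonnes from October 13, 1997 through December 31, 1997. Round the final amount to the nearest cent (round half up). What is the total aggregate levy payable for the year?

January 1 – October 12, 1997: 35,769 tonnes at £2.00/tonne → £71,538.00
October 13 – December 31, 1997: 6,084 tonnes at £2.80/tonne → £17,035.20

£88,573.20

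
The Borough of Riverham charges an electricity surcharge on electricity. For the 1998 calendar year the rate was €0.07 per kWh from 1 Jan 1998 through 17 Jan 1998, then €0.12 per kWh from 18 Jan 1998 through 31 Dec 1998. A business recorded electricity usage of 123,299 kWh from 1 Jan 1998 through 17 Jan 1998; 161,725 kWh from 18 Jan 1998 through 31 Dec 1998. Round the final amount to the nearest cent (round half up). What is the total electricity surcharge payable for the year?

1 Jan – 17 Jan 1998: 123,299 kWh at €0.07/kWh → €8,630.93
18 Jan – 31 Dec 1998: 161,725 kWh at €0.12/kWh → €19,407.00

€28,037.93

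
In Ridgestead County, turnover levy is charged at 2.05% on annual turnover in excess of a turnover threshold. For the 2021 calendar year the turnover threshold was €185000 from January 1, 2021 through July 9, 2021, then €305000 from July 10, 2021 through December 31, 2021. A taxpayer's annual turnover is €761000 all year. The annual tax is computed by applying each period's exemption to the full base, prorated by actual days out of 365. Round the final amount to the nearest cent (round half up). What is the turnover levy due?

€10628.55

January 1 – July 9, 2021: 190 days, exemption €185000 → (€761000 − €185000) × 2.05% × 190/365 = €6146.6301
July 10 – December 31, 2021: 175 days, exemption €305000 → (€761000 − €305000) × 2.05% × 175/365 = €4481.9178
Total = €10628.5479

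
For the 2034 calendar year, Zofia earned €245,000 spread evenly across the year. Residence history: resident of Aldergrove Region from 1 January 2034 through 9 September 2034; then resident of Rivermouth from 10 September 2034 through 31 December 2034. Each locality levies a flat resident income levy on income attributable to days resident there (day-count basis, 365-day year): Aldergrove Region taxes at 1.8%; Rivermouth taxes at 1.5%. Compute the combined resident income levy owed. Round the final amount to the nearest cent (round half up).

Aldergrove Region, 1 January – 9 September 2034: 252 days → €245,000 × 1.8% × 252/365 = €3,044.7123
Rivermouth, 10 September – 31 December 2034: 113 days → €245,000 × 1.5% × 113/365 = €1,137.7397
Total = €4,182.4521

€4,182.45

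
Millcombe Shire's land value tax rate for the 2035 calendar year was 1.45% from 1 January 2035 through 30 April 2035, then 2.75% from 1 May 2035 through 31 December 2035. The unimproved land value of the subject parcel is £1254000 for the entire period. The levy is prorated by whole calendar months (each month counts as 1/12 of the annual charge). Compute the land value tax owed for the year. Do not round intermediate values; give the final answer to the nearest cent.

1 January – 30 April 2035: 4 months at 1.45% → £1254000 × 1.45% × 4/12 = £6061.0000
1 May – 31 December 2035: 8 months at 2.75% → £1254000 × 2.75% × 8/12 = £22990.0000
Total = £29051.0000

£29051.00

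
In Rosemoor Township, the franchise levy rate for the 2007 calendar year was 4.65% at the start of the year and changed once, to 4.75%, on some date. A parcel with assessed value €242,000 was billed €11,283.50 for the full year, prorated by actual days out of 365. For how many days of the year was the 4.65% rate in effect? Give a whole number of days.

Let d = days at the first rate; then 365 − d days at the second rate.
€242,000 × [4.65%·d + 4.75%·(365−d)] / 365 = €11,283.50
Solving gives d = 319, so the new rate took effect on November 16, 2007.

319 days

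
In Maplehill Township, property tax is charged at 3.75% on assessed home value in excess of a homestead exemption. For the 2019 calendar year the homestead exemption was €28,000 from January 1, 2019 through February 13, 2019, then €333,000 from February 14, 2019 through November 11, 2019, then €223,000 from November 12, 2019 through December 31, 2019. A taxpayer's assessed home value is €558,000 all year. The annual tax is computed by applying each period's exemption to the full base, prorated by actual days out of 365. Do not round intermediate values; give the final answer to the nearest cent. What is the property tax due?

€10,381.34

January 1 – February 13, 2019: 44 days, exemption €28,000 → (€558,000 − €28,000) × 3.75% × 44/365 = €2,395.8904
February 14 – November 11, 2019: 271 days, exemption €333,000 → (€558,000 − €333,000) × 3.75% × 271/365 = €6,264.5548
November 12 – December 31, 2019: 50 days, exemption €223,000 → (€558,000 − €223,000) × 3.75% × 50/365 = €1,720.8904
Total = €10,381.3356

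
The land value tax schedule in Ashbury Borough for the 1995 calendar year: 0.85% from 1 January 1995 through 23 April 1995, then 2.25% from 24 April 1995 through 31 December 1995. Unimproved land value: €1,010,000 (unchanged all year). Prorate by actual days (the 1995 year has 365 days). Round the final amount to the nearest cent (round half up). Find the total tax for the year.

1 January – 23 April 1995: 113 days at 0.85% → €1,010,000 × 0.85% × 113/365 = €2,657.8219
24 April – 31 December 1995: 252 days at 2.25% → €1,010,000 × 2.25% × 252/365 = €15,689.5890
Total = €18,347.4110

€18,347.41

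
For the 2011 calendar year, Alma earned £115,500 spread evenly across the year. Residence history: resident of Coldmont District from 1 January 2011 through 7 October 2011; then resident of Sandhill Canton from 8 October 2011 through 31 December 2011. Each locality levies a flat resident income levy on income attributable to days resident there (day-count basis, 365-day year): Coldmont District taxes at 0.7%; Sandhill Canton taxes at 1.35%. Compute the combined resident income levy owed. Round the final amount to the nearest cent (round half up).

Coldmont District, 1 January – 7 October 2011: 280 days → £115,500 × 0.7% × 280/365 = £620.2192
Sandhill Canton, 8 October – 31 December 2011: 85 days → £115,500 × 1.35% × 85/365 = £363.1130
Total = £983.3322

£983.33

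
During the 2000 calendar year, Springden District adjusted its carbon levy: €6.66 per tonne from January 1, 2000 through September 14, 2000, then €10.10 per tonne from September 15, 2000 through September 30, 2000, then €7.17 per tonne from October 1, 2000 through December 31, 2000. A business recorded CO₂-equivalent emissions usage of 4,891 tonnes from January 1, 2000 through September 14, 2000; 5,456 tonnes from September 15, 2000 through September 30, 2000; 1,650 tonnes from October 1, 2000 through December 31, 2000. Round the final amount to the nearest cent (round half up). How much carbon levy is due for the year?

January 1 – September 14, 2000: 4,891 tonnes at €6.66/tonne → €32574.06
September 15 – September 30, 2000: 5,456 tonnes at €10.10/tonne → €55105.60
October 1 – December 31, 2000: 1,650 tonnes at €7.17/tonne → €11830.50

€99510.16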